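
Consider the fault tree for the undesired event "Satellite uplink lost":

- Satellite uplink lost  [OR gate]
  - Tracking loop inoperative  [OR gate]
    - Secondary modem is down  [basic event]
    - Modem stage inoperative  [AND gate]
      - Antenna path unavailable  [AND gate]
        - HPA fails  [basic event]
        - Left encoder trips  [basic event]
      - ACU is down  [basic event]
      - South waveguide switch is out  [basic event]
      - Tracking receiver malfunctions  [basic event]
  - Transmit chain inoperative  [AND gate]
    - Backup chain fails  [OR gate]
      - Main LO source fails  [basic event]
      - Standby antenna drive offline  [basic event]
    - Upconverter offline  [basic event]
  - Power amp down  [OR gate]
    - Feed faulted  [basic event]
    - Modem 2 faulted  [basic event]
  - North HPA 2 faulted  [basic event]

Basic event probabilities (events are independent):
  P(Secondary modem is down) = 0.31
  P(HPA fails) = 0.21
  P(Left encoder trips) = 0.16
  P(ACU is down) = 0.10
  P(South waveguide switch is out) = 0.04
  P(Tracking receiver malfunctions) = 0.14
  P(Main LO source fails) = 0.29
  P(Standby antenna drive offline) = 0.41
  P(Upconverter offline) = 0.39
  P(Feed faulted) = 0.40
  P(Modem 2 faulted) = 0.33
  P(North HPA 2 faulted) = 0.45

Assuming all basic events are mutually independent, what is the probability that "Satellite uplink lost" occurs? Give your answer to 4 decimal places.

P(Antenna path unavailable) [AND] = 0.21 × 0.16 = 0.033600
P(Modem stage inoperative) [AND] = 0.033600 × 0.10 × 0.04 × 0.14 = 0.000019
P(Tracking loop inoperative) [OR] = 1 − (1−0.31) × (1−0.000019) = 0.310013
P(Backup chain fails) [OR] = 1 − (1−0.29) × (1−0.41) = 0.581100
P(Transmit chain inoperative) [AND] = 0.581100 × 0.39 = 0.226629
P(Power amp down) [OR] = 1 − (1−0.40) × (1−0.33) = 0.598000
P(Satellite uplink lost) [OR] = 1 − (1−0.310013) × (1−0.226629) × (1−0.598000) × (1−0.45) = 0.882018
Rounded to 4 decimal places: P(Satellite uplink lost) ≈ 0.8820.

0.8820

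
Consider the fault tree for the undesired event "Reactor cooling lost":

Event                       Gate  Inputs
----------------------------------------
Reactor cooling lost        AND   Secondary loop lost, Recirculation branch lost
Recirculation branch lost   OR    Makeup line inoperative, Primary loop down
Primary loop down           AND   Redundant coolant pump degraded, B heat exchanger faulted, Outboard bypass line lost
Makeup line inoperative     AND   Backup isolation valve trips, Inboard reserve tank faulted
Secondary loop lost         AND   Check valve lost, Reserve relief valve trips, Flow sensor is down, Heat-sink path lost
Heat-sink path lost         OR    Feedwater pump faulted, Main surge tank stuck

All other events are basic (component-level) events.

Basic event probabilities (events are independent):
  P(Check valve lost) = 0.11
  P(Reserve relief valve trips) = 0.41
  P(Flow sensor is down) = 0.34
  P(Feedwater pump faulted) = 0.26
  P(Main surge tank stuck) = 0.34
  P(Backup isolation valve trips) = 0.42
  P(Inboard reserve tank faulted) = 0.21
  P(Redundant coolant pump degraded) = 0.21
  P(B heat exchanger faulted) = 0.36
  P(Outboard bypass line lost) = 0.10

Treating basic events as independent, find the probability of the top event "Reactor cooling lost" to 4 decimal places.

P(Heat-sink path lost) [OR] = 1 − (1−0.26) × (1−0.34) = 0.511600
P(Secondary loop lost) [AND] = 0.11 × 0.41 × 0.34 × 0.511600 = 0.007845
P(Makeup line inoperative) [AND] = 0.42 × 0.21 = 0.088200
P(Primary loop down) [AND] = 0.21 × 0.36 × 0.10 = 0.007560
P(Recirculation branch lost) [OR] = 1 − (1−0.088200) × (1−0.007560) = 0.095093
P(Reactor cooling lost) [AND] = 0.007845 × 0.095093 = 0.000746
Rounded to 4 decimal places: P(Reactor cooling lost) ≈ 0.0007.

0.0007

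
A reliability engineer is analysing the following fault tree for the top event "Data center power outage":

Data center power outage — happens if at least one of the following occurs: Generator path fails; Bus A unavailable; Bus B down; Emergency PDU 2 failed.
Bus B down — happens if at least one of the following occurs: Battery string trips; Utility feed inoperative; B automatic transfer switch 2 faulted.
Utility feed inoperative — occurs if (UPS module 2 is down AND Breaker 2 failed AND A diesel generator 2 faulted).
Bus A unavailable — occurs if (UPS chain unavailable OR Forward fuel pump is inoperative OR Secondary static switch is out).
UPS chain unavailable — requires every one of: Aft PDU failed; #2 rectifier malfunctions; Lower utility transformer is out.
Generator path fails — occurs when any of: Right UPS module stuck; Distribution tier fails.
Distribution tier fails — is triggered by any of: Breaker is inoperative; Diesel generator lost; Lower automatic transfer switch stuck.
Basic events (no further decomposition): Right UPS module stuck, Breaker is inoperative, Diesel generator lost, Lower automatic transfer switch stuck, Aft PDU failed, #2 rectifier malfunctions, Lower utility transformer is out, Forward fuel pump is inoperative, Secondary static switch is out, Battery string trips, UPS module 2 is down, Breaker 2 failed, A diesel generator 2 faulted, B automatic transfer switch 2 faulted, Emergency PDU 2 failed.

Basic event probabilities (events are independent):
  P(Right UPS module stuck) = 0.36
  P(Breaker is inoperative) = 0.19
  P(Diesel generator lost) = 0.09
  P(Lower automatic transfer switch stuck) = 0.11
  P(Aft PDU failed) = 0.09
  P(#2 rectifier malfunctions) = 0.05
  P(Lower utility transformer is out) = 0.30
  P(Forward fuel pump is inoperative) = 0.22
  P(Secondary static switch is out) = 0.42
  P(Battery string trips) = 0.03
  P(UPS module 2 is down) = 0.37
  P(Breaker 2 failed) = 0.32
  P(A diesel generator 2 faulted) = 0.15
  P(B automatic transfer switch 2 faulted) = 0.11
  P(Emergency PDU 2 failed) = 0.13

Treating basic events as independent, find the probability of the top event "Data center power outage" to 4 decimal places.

P(Distribution tier fails) [OR] = 1 − (1−0.19) × (1−0.09) × (1−0.11) = 0.343981
P(Generator path fails) [OR] = 1 − (1−0.36) × (1−0.343981) = 0.580148
P(UPS chain unavailable) [AND] = 0.09 × 0.05 × 0.30 = 0.001350
P(Bus A unavailable) [OR] = 1 − (1−0.001350) × (1−0.22) × (1−0.42) = 0.548211
P(Utility feed inoperative) [AND] = 0.37 × 0.32 × 0.15 = 0.017760
P(Bus B down) [OR] = 1 − (1−0.03) × (1−0.017760) × (1−0.11) = 0.152032
P(Data center power outage) [OR] = 1 − (1−0.580148) × (1−0.548211) × (1−0.152032) × (1−0.13) = 0.860064
Rounded to 4 decimal places: P(Data center power outage) ≈ 0.8601.

0.8601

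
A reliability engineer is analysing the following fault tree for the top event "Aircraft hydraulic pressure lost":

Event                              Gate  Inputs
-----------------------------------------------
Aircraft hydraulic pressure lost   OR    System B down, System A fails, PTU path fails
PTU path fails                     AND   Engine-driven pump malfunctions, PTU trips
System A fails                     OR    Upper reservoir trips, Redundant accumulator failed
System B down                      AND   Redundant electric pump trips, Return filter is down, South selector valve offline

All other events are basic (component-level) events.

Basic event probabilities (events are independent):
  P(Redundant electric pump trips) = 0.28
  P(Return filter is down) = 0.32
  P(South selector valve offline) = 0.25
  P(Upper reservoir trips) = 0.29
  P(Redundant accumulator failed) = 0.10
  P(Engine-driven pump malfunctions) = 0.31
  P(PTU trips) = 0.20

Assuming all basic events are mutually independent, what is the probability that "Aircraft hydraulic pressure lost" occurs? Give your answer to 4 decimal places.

0.4140

P(System B down) [AND] = 0.28 × 0.32 × 0.25 = 0.022400
P(System A fails) [OR] = 1 − (1−0.29) × (1−0.10) = 0.361000
P(PTU path fails) [AND] = 0.31 × 0.20 = 0.062000
P(Aircraft hydraulic pressure lost) [OR] = 1 − (1−0.022400) × (1−0.361000) × (1−0.062000) = 0.414044
Rounded to 4 decimal places: P(Aircraft hydraulic pressure lost) ≈ 0.4140.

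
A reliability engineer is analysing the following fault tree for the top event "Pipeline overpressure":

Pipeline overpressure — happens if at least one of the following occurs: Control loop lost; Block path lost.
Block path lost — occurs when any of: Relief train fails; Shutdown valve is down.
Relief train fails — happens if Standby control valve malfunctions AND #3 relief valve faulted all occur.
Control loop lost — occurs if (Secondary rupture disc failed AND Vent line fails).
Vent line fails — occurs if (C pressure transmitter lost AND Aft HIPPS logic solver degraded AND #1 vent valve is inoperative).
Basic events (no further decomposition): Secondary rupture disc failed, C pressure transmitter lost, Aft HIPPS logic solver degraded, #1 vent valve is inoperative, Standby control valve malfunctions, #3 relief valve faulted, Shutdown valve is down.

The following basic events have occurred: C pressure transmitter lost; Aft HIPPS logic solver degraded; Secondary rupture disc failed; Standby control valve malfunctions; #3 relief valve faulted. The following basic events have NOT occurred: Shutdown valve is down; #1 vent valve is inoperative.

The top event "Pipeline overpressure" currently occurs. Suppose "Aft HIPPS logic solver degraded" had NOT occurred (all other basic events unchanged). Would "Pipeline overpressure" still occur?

Yes

Counterfactual: set "Aft HIPPS logic solver degraded" to not occurred.
Vent line fails [AND]: C pressure transmitter lost=occurs, Aft HIPPS logic solver degraded=not, #1 vent valve is inoperative=not → not all inputs occur → does not occur.
Control loop lost [AND]: Secondary rupture disc failed=occurs, Vent line fails=not → not all inputs occur → does not occur.
Relief train fails [AND]: Standby control valve malfunctions=occurs, #3 relief valve faulted=occurs → all inputs occur → occurs.
Block path lost [OR]: Relief train fails=occurs, Shutdown valve is down=not → at least one input occurs → occurs.
Pipeline overpressure [OR]: Control loop lost=not, Block path lost=occurs → at least one input occurs → occurs.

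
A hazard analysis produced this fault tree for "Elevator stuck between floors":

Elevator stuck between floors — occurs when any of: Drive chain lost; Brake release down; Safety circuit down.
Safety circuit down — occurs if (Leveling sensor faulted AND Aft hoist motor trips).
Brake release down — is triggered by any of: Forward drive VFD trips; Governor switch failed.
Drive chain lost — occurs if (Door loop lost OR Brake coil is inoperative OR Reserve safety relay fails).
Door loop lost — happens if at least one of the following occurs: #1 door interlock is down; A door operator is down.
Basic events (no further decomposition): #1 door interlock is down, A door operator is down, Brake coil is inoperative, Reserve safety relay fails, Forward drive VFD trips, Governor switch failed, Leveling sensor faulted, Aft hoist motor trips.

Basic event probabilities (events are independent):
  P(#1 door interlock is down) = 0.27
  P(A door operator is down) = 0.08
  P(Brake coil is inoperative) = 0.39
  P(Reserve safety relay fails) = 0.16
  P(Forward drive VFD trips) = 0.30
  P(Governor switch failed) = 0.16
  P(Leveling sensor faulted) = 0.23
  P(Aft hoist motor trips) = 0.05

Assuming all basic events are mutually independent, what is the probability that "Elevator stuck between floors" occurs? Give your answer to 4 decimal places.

0.8000

P(Door loop lost) [OR] = 1 − (1−0.27) × (1−0.08) = 0.328400
P(Drive chain lost) [OR] = 1 − (1−0.328400) × (1−0.39) × (1−0.16) = 0.655872
P(Brake release down) [OR] = 1 − (1−0.30) × (1−0.16) = 0.412000
P(Safety circuit down) [AND] = 0.23 × 0.05 = 0.011500
P(Elevator stuck between floors) [OR] = 1 − (1−0.655872) × (1−0.412000) × (1−0.011500) = 0.799980
Rounded to 4 decimal places: P(Elevator stuck between floors) ≈ 0.8000.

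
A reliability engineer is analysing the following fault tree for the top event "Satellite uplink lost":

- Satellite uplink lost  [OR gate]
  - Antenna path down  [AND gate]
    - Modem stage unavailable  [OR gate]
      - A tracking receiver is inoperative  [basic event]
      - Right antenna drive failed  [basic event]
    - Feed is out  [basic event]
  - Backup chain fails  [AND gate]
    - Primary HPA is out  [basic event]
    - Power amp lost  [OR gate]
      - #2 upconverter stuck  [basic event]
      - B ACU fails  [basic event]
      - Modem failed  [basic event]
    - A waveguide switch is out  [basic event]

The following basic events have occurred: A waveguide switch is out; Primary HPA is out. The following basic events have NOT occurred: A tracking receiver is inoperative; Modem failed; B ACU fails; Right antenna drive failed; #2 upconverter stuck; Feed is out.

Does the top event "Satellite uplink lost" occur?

Modem stage unavailable [OR]: A tracking receiver is inoperative=not, Right antenna drive failed=not → no input occurs → does not occur.
Antenna path down [AND]: Modem stage unavailable=not, Feed is out=not → not all inputs occur → does not occur.
Power amp lost [OR]: #2 upconverter stuck=not, B ACU fails=not, Modem failed=not → no input occurs → does not occur.
Backup chain fails [AND]: Primary HPA is out=occurs, Power amp lost=not, A waveguide switch is out=occurs → not all inputs occur → does not occur.
Satellite uplink lost [OR]: Antenna path down=not, Backup chain fails=not → no input occurs → does not occur.

No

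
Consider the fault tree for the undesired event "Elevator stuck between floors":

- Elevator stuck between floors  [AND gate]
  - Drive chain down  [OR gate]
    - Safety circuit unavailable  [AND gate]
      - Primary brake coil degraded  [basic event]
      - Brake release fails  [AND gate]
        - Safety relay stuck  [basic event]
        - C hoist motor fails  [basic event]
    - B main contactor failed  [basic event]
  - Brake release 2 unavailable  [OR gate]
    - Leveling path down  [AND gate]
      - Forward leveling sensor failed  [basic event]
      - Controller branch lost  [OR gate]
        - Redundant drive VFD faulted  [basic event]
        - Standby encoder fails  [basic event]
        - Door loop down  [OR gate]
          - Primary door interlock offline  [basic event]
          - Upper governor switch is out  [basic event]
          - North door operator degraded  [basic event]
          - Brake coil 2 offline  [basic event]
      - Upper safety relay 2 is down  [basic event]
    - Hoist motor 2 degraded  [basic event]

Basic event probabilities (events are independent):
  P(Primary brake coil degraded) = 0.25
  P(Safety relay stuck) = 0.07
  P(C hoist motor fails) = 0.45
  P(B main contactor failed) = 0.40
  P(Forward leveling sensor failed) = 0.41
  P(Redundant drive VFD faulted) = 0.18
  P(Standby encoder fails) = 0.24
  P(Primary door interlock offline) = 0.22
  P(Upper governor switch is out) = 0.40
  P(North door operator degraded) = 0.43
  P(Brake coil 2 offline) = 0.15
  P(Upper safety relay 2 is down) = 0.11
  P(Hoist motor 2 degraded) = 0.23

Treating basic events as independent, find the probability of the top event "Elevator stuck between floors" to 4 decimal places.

P(Brake release fails) [AND] = 0.07 × 0.45 = 0.031500
P(Safety circuit unavailable) [AND] = 0.25 × 0.031500 = 0.007875
P(Drive chain down) [OR] = 1 − (1−0.007875) × (1−0.40) = 0.404725
P(Door loop down) [OR] = 1 − (1−0.22) × (1−0.40) × (1−0.43) × (1−0.15) = 0.773254
P(Controller branch lost) [OR] = 1 − (1−0.18) × (1−0.24) × (1−0.773254) = 0.858692
P(Leveling path down) [AND] = 0.41 × 0.858692 × 0.11 = 0.038727
P(Brake release 2 unavailable) [OR] = 1 − (1−0.038727) × (1−0.23) = 0.259820
P(Elevator stuck between floors) [AND] = 0.404725 × 0.259820 = 0.105156
Rounded to 4 decimal places: P(Elevator stuck between floors) ≈ 0.1052.

0.1052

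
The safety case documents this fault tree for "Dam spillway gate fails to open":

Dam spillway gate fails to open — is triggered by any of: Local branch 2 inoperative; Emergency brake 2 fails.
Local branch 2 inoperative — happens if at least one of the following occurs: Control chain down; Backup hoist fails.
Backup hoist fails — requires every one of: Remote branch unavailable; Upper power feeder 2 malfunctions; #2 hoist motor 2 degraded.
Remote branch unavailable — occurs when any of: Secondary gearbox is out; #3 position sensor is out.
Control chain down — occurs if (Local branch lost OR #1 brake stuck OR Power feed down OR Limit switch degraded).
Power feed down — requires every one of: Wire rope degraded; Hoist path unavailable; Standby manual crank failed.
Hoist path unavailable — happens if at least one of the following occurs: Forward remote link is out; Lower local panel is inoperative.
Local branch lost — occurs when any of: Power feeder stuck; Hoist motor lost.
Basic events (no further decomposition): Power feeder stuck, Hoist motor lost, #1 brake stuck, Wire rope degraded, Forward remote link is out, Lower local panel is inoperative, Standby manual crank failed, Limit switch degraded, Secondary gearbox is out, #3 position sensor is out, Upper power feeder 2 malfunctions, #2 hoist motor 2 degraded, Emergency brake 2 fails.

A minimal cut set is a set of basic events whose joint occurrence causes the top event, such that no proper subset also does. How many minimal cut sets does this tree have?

Local branch lost [OR]: union of children's cut sets → 2 cut set(s).
Hoist path unavailable [OR]: union of children's cut sets → 2 cut set(s).
Power feed down [AND]: one cut set from each child combined → 1 × 2 × 1 = 2 cut set(s).
Control chain down [OR]: union of children's cut sets → 6 cut set(s).
Remote branch unavailable [OR]: union of children's cut sets → 2 cut set(s).
Backup hoist fails [AND]: one cut set from each child combined → 2 × 1 × 1 = 2 cut set(s).
Local branch 2 inoperative [OR]: union of children's cut sets → 8 cut set(s).
Dam spillway gate fails to open [OR]: union of children's cut sets → 9 cut set(s).
Minimal cut sets: {Power feeder stuck}; {Hoist motor lost}; {#1 brake stuck}; {Forward remote link is out, Standby manual crank failed, Wire rope degraded}; {Lower local panel is inoperative, Standby manual crank failed, Wire rope degraded}; {Limit switch degraded}; {#2 hoist motor 2 degraded, Secondary gearbox is out, Upper power feeder 2 malfunctions}; {#2 hoist motor 2 degraded, #3 position sensor is out, Upper power feeder 2 malfunctions}; {Emergency brake 2 fails}.

9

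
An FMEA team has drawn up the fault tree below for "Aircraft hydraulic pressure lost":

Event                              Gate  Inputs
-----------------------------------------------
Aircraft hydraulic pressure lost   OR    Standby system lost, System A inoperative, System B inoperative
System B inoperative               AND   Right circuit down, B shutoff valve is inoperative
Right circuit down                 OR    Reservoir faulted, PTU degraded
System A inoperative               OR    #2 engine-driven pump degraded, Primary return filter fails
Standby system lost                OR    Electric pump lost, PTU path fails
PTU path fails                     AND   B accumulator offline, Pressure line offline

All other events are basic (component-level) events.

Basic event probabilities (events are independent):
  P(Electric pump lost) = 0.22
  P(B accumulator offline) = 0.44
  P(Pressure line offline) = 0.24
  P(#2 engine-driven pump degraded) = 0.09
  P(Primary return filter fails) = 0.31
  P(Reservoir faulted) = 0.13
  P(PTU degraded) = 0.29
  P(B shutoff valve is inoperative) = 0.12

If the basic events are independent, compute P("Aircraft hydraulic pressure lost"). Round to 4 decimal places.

0.5821

P(PTU path fails) [AND] = 0.44 × 0.24 = 0.105600
P(Standby system lost) [OR] = 1 − (1−0.22) × (1−0.105600) = 0.302368
P(System A inoperative) [OR] = 1 − (1−0.09) × (1−0.31) = 0.372100
P(Right circuit down) [OR] = 1 − (1−0.13) × (1−0.29) = 0.382300
P(System B inoperative) [AND] = 0.382300 × 0.12 = 0.045876
P(Aircraft hydraulic pressure lost) [OR] = 1 − (1−0.302368) × (1−0.372100) × (1−0.045876) = 0.582053
Rounded to 4 decimal places: P(Aircraft hydraulic pressure lost) ≈ 0.5821.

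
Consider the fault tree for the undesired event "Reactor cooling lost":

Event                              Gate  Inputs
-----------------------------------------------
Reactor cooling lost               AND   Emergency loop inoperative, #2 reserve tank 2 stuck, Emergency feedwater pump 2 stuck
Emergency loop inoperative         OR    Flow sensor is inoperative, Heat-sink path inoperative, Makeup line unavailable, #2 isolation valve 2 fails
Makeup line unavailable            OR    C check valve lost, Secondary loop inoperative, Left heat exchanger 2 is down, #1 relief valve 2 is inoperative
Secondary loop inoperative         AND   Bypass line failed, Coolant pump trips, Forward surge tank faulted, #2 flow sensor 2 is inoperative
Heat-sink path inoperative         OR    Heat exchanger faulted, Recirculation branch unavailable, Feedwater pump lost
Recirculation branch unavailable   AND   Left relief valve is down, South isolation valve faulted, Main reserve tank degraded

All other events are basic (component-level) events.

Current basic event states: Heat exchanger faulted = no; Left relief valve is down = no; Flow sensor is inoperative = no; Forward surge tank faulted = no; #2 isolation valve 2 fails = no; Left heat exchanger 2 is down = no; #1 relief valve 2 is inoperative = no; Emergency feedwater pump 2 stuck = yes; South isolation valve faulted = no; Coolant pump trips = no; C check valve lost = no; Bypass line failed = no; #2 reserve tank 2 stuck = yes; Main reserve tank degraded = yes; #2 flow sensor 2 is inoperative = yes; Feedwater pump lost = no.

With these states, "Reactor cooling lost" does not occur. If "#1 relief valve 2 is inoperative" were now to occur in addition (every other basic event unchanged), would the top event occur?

Counterfactual: set "#1 relief valve 2 is inoperative" to occurred.
Recirculation branch unavailable [AND]: Left relief valve is down=not, South isolation valve faulted=not, Main reserve tank degraded=occurs → not all inputs occur → does not occur.
Heat-sink path inoperative [OR]: Heat exchanger faulted=not, Recirculation branch unavailable=not, Feedwater pump lost=not → no input occurs → does not occur.
Secondary loop inoperative [AND]: Bypass line failed=not, Coolant pump trips=not, Forward surge tank faulted=not, #2 flow sensor 2 is inoperative=occurs → not all inputs occur → does not occur.
Makeup line unavailable [OR]: C check valve lost=not, Secondary loop inoperative=not, Left heat exchanger 2 is down=not, #1 relief valve 2 is inoperative=occurs → at least one input occurs → occurs.
Emergency loop inoperative [OR]: Flow sensor is inoperative=not, Heat-sink path inoperative=not, Makeup line unavailable=occurs, #2 isolation valve 2 fails=not → at least one input occurs → occurs.
Reactor cooling lost [AND]: Emergency loop inoperative=occurs, #2 reserve tank 2 stuck=occurs, Emergency feedwater pump 2 stuck=occurs → all inputs occur → occurs.

Yes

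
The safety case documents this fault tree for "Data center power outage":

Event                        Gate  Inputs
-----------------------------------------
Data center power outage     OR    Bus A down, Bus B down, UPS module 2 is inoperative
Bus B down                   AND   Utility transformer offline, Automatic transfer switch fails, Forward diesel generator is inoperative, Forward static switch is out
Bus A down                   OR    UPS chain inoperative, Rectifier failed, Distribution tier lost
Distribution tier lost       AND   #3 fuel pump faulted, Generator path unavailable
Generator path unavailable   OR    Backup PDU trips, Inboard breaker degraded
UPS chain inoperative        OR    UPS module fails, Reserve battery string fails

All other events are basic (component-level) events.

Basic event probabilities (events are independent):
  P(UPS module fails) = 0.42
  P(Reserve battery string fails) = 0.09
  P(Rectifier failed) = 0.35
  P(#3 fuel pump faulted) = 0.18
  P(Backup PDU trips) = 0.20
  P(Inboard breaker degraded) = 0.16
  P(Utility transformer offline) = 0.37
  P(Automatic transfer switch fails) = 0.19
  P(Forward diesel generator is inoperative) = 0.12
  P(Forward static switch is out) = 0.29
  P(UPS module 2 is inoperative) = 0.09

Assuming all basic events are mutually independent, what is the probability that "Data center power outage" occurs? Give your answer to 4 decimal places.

P(UPS chain inoperative) [OR] = 1 − (1−0.42) × (1−0.09) = 0.472200
P(Generator path unavailable) [OR] = 1 − (1−0.20) × (1−0.16) = 0.328000
P(Distribution tier lost) [AND] = 0.18 × 0.328000 = 0.059040
P(Bus A down) [OR] = 1 − (1−0.472200) × (1−0.35) × (1−0.059040) = 0.677185
P(Bus B down) [AND] = 0.37 × 0.19 × 0.12 × 0.29 = 0.002446
P(Data center power outage) [OR] = 1 − (1−0.677185) × (1−0.002446) × (1−0.09) = 0.706957
Rounded to 4 decimal places: P(Data center power outage) ≈ 0.7070.

0.7070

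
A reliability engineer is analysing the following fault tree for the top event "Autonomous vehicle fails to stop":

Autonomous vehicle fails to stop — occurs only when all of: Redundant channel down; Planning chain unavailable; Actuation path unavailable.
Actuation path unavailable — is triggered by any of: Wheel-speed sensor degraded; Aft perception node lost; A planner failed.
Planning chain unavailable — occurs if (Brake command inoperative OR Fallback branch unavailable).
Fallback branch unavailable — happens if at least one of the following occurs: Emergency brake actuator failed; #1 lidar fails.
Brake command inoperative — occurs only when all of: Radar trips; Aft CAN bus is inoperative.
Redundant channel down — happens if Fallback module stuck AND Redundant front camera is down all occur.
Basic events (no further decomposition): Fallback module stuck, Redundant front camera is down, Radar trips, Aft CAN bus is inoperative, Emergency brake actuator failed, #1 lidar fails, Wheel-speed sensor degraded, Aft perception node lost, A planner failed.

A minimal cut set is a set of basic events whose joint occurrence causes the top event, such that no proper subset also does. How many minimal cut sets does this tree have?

Redundant channel down [AND]: one cut set from each child combined → 1 × 1 = 1 cut set(s).
Brake command inoperative [AND]: one cut set from each child combined → 1 × 1 = 1 cut set(s).
Fallback branch unavailable [OR]: union of children's cut sets → 2 cut set(s).
Planning chain unavailable [OR]: union of children's cut sets → 3 cut set(s).
Actuation path unavailable [OR]: union of children's cut sets → 3 cut set(s).
Autonomous vehicle fails to stop [AND]: one cut set from each child combined → 1 × 3 × 3 = 9 cut set(s).
Minimal cut sets: {Aft CAN bus is inoperative, Fallback module stuck, Radar trips, Redundant front camera is down, Wheel-speed sensor degraded}; {Aft CAN bus is inoperative, Aft perception node lost, Fallback module stuck, Radar trips, Redundant front camera is down}; {A planner failed, Aft CAN bus is inoperative, Fallback module stuck, Radar trips, Redundant front camera is down}; {Emergency brake actuator failed, Fallback module stuck, Redundant front camera is down, Wheel-speed sensor degraded}; {Aft perception node lost, Emergency brake actuator failed, Fallback module stuck, Redundant front camera is down}; {A planner failed, Emergency brake actuator failed, Fallback module stuck, Redundant front camera is down}; {#1 lidar fails, Fallback module stuck, Redundant front camera is down, Wheel-speed sensor degraded}; {#1 lidar fails, Aft perception node lost, Fallback module stuck, Redundant front camera is down}; {#1 lidar fails, A planner failed, Fallback module stuck, Redundant front camera is down}.

9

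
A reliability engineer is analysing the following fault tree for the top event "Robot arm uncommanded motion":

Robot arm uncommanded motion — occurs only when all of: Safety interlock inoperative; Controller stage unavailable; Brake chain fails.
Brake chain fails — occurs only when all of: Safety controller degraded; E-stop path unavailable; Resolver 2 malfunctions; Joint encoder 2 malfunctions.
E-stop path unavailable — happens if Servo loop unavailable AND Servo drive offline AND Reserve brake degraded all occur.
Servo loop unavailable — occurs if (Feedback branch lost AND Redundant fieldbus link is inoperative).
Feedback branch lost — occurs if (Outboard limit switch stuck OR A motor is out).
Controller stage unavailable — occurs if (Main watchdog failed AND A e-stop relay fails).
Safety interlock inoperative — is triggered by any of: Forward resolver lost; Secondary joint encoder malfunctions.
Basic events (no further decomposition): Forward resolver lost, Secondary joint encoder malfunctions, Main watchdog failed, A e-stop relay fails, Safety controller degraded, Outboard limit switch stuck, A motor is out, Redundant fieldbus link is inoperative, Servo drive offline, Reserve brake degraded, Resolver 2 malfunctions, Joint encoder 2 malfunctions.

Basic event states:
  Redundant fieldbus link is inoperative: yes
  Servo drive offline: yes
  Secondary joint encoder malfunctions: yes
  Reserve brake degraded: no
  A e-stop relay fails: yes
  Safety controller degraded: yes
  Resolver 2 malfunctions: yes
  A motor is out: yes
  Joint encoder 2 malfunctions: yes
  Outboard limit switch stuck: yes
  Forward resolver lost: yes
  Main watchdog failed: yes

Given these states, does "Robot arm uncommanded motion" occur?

No

Safety interlock inoperative [OR]: Forward resolver lost=occurs, Secondary joint encoder malfunctions=occurs → at least one input occurs → occurs.
Controller stage unavailable [AND]: Main watchdog failed=occurs, A e-stop relay fails=occurs → all inputs occur → occurs.
Feedback branch lost [OR]: Outboard limit switch stuck=occurs, A motor is out=occurs → at least one input occurs → occurs.
Servo loop unavailable [AND]: Feedback branch lost=occurs, Redundant fieldbus link is inoperative=occurs → all inputs occur → occurs.
E-stop path unavailable [AND]: Servo loop unavailable=occurs, Servo drive offline=occurs, Reserve brake degraded=not → not all inputs occur → does not occur.
Brake chain fails [AND]: Safety controller degraded=occurs, E-stop path unavailable=not, Resolver 2 malfunctions=occurs, Joint encoder 2 malfunctions=occurs → not all inputs occur → does not occur.
Robot arm uncommanded motion [AND]: Safety interlock inoperative=occurs, Controller stage unavailable=occurs, Brake chain fails=not → not all inputs occur → does not occur.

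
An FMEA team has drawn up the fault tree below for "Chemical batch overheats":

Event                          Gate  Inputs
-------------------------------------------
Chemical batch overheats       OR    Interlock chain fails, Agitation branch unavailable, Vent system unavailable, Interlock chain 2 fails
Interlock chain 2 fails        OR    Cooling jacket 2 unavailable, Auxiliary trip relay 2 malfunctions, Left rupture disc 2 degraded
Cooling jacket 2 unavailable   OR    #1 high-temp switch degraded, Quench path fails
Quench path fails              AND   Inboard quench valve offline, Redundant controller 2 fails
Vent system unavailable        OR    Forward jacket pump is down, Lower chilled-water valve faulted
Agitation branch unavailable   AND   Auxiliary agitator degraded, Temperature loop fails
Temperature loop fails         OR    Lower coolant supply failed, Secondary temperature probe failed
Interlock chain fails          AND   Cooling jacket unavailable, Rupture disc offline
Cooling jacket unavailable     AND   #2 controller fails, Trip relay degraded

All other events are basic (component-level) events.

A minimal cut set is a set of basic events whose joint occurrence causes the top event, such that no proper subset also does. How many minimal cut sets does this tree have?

9

Cooling jacket unavailable [AND]: one cut set from each child combined → 1 × 1 = 1 cut set(s).
Interlock chain fails [AND]: one cut set from each child combined → 1 × 1 = 1 cut set(s).
Temperature loop fails [OR]: union of children's cut sets → 2 cut set(s).
Agitation branch unavailable [AND]: one cut set from each child combined → 1 × 2 = 2 cut set(s).
Vent system unavailable [OR]: union of children's cut sets → 2 cut set(s).
Quench path fails [AND]: one cut set from each child combined → 1 × 1 = 1 cut set(s).
Cooling jacket 2 unavailable [OR]: union of children's cut sets → 2 cut set(s).
Interlock chain 2 fails [OR]: union of children's cut sets → 4 cut set(s).
Chemical batch overheats [OR]: union of children's cut sets → 9 cut set(s).
Minimal cut sets: {#2 controller fails, Rupture disc offline, Trip relay degraded}; {Auxiliary agitator degraded, Lower coolant supply failed}; {Auxiliary agitator degraded, Secondary temperature probe failed}; {Forward jacket pump is down}; {Lower chilled-water valve faulted}; {#1 high-temp switch degraded}; {Inboard quench valve offline, Redundant controller 2 fails}; {Auxiliary trip relay 2 malfunctions}; {Left rupture disc 2 degraded}.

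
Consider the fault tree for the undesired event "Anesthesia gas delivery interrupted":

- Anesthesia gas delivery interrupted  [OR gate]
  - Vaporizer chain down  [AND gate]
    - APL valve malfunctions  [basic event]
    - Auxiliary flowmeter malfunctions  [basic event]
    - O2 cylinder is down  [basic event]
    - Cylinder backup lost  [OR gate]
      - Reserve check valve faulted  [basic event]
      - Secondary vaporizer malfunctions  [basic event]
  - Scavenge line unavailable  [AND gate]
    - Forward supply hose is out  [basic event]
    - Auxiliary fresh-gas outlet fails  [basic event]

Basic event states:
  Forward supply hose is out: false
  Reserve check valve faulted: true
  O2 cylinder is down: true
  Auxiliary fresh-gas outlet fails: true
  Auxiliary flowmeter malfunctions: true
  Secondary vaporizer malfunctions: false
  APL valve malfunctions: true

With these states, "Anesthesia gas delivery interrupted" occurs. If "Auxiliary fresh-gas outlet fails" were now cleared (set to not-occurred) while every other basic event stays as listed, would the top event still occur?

Counterfactual: set "Auxiliary fresh-gas outlet fails" to not occurred.
Cylinder backup lost [OR]: Reserve check valve faulted=occurs, Secondary vaporizer malfunctions=not → at least one input occurs → occurs.
Vaporizer chain down [AND]: APL valve malfunctions=occurs, Auxiliary flowmeter malfunctions=occurs, O2 cylinder is down=occurs, Cylinder backup lost=occurs → all inputs occur → occurs.
Scavenge line unavailable [AND]: Forward supply hose is out=not, Auxiliary fresh-gas outlet fails=not → not all inputs occur → does not occur.
Anesthesia gas delivery interrupted [OR]: Vaporizer chain down=occurs, Scavenge line unavailable=not → at least one input occurs → occurs.

Yes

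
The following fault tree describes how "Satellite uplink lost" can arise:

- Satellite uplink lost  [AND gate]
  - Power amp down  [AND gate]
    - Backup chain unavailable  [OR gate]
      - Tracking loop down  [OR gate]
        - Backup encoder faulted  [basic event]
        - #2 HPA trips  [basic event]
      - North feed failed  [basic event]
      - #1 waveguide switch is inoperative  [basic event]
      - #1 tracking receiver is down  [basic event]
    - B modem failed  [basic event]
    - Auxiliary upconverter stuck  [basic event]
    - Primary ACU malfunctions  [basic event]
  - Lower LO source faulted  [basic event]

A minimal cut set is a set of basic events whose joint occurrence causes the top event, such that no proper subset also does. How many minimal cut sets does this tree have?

5

Tracking loop down [OR]: union of children's cut sets → 2 cut set(s).
Backup chain unavailable [OR]: union of children's cut sets → 5 cut set(s).
Power amp down [AND]: one cut set from each child combined → 5 × 1 × 1 × 1 = 5 cut set(s).
Satellite uplink lost [AND]: one cut set from each child combined → 5 × 1 = 5 cut set(s).
Minimal cut sets: {Auxiliary upconverter stuck, B modem failed, Backup encoder faulted, Lower LO source faulted, Primary ACU malfunctions}; {#2 HPA trips, Auxiliary upconverter stuck, B modem failed, Lower LO source faulted, Primary ACU malfunctions}; {Auxiliary upconverter stuck, B modem failed, Lower LO source faulted, North feed failed, Primary ACU malfunctions}; {#1 waveguide switch is inoperative, Auxiliary upconverter stuck, B modem failed, Lower LO source faulted, Primary ACU malfunctions}; {#1 tracking receiver is down, Auxiliary upconverter stuck, B modem failed, Lower LO source faulted, Primary ACU malfunctions}.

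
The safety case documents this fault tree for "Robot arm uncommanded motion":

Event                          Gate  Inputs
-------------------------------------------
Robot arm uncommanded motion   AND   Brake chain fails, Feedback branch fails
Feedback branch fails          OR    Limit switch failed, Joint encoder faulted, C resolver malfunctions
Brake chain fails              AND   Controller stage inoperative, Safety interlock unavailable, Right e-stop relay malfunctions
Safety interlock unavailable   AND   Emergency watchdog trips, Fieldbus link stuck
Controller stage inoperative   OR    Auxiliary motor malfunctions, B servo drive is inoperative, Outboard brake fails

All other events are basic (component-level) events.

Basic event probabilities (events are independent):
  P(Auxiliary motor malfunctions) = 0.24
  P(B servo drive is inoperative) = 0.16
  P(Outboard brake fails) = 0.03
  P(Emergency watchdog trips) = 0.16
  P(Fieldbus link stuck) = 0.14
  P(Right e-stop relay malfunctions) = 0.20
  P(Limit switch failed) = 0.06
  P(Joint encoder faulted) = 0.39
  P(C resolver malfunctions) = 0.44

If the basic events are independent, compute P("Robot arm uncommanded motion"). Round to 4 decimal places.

P(Controller stage inoperative) [OR] = 1 − (1−0.24) × (1−0.16) × (1−0.03) = 0.380752
P(Safety interlock unavailable) [AND] = 0.16 × 0.14 = 0.022400
P(Brake chain fails) [AND] = 0.380752 × 0.022400 × 0.20 = 0.001706
P(Feedback branch fails) [OR] = 1 − (1−0.06) × (1−0.39) × (1−0.44) = 0.678896
P(Robot arm uncommanded motion) [AND] = 0.001706 × 0.678896 = 0.001158
Rounded to 4 decimal places: P(Robot arm uncommanded motion) ≈ 0.0012.

0.0012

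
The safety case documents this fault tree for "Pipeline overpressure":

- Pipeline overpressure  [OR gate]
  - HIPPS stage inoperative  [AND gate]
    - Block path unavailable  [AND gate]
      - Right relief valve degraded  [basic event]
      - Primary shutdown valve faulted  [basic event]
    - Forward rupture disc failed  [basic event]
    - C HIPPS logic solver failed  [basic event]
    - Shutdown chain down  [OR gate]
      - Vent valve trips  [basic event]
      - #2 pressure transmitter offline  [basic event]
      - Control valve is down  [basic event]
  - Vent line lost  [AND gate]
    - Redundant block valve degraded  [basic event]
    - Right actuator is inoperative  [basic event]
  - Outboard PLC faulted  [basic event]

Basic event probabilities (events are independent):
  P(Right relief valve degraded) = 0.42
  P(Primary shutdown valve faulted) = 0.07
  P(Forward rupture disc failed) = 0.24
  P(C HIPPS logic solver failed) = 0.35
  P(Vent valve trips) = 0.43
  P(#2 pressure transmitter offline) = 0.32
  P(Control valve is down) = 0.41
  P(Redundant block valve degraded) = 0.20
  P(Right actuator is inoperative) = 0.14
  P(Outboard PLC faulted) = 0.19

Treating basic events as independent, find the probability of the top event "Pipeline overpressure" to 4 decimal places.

0.2142

P(Block path unavailable) [AND] = 0.42 × 0.07 = 0.029400
P(Shutdown chain down) [OR] = 1 − (1−0.43) × (1−0.32) × (1−0.41) = 0.771316
P(HIPPS stage inoperative) [AND] = 0.029400 × 0.24 × 0.35 × 0.771316 = 0.001905
P(Vent line lost) [AND] = 0.20 × 0.14 = 0.028000
P(Pipeline overpressure) [OR] = 1 − (1−0.001905) × (1−0.028000) × (1−0.19) = 0.214180
Rounded to 4 decimal places: P(Pipeline overpressure) ≈ 0.2142.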